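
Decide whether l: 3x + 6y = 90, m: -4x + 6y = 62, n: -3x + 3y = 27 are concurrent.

Yes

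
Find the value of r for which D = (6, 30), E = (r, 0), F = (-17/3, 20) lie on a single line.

-29

Collinearity: (E − D) must be parallel to (F − D) = (-35/3, -10).
Cross-multiplying the components: (r − 6)·(-10) = (-30)·(-35/3).
Solving gives r = -29.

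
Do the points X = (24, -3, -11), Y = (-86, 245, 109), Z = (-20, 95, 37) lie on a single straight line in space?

No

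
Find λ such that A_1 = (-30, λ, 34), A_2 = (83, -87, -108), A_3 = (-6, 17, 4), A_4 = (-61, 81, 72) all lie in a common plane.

45

The points are coplanar iff A_1A_2 · (A_1A_3 × A_1A_4) = 0.
Expanding, this is linear in λ: (108)λ + (-4860) = 0.
So λ = 45.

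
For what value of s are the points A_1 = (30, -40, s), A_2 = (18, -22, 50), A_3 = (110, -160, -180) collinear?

20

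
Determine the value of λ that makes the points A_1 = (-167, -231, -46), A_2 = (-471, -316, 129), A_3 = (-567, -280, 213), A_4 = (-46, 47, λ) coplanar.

Normal to plane A_1A_2A_3: n = (-13440, 8736, -19104); plane equation n·P = 1105248.
Requiring n·A_4 = 1105248: (-19104)λ + (1028832) = 1105248.
So λ = -4.

-4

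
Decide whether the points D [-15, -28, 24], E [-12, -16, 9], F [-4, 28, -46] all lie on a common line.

No

DE = (3, 12, -15), DF = (11, 56, -70).
DE × DF = (0, 45, 36).
The cross product is nonzero, so the points do not lie on one line.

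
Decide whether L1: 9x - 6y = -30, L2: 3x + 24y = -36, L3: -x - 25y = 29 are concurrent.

Yes

Intersecting L1 and L2: solving the 2×2 system gives (x, y) = (-4, -1).
Substitute into L3: (-1)(-4) + (-25)(-1) = 29.
This equals 29, so (-4, -1) lies on all three lines and they are concurrent.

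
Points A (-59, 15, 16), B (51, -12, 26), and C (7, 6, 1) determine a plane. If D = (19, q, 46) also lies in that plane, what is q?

Coplanarity requires AB · (AC × AD) = 0.
AB = (110, -27, 10), AC = (66, -9, -15); the triple product is linear in q with coefficient 2310 and constant term 27720.
Setting it to zero: q = -12.

-12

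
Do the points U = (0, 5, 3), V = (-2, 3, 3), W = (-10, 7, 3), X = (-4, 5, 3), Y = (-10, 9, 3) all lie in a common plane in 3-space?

The plane through U, V, W has normal n = UV × UW = (0, 0, -24) and equation n·P = -72.
Checking the remaining points: n·X = -72, n·Y = -72.
All equal -72, so all 5 points lie in one plane.

Yes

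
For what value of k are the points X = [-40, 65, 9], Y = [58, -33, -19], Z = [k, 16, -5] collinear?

Collinearity requires XY × XZ = 0; each component is linear in k.
The y-component gives (-28)k + (252) = 0, so k = 9.
The remaining components then also vanish.

9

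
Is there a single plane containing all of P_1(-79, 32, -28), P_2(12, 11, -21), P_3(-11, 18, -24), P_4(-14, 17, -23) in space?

Yes

With P_1 as base: P_1P_2 = (91, -21, 7), P_1P_3 = (68, -14, 4), P_1P_4 = (65, -15, 5).
P_1P_3 × P_1P_4 = (-10, -80, -110).
P_1P_2 · (P_1P_3 × P_1P_4) = 0.
The scalar triple product vanishes, so the four points are coplanar.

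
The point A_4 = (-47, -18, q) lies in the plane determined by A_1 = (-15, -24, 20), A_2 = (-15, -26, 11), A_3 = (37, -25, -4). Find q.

A normal to the plane is n = A_1A_2 × A_1A_3 = (39, -468, 104).
A_4 lies in the plane iff n · A_1A_4 = 0.
This gives (104)q + (-6136) = 0, so q = 59.

59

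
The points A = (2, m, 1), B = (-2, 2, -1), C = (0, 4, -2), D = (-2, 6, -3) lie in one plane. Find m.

Coplanarity ⇔ det[AB; AC; AD] = 0.
Expanding, this is linear in m: (-4)m + (-8) = 0.
So m = -2.

-2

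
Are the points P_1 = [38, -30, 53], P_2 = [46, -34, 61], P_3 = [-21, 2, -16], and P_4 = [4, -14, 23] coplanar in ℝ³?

Yes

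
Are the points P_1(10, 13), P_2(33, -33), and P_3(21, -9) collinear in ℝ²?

Yes

P_1P_2 = (23, -46), P_1P_3 = (11, -22).
det[P_1P_2; P_1P_3] = (23)(-22) − (-46)(11) = 0.
The determinant is zero, so the points are collinear.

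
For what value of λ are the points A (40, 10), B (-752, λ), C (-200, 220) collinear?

703

Collinearity: (B − A) must be parallel to (C − A) = (-240, 210).
Cross-multiplying the components: (λ − 10)·(-240) = (-792)·(210).
Solving gives λ = 703.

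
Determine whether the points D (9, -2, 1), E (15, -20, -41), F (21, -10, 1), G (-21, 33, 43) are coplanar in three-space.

No

With D as base: DE = (6, -18, -42), DF = (12, -8, 0), DG = (-30, 35, 42).
DF × DG = (-336, -504, 180).
DE · (DF × DG) = -504.
Since -504 ≠ 0, the four points are not coplanar.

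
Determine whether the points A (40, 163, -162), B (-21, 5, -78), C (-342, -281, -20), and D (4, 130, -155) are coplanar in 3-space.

A normal to the plane through A, B, C is n = AB × AC = (14860, -23426, -33272).
The plane has equation n·P = 2166026. For D: n·D = 2171220.
2171220 ≠ 2166026, so D is off the plane.

No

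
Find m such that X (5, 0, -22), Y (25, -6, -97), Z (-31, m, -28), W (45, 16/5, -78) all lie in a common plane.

Coplanarity ⇔ det[XY; XZ; XW] = 0.
Expanding, this is linear in m: (1880)m + (22560) = 0.
So m = -12.

-12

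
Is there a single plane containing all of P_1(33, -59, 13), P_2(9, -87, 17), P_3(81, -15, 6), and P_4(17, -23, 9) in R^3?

The four points are coplanar iff the 3×3 determinant with rows P_1P_2, P_1P_3, P_1P_4 is zero.
Rows: (-24, -28, 4), (48, 44, -7), (-16, 36, -4).
Expanding along the first row: (-24)(76) − (-28)(-304) + (4)(2432) = -608.
Nonzero ⇒ not coplanar.

No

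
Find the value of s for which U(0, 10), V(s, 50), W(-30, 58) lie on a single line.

-25

The three points are collinear iff det[UV; UW] = 0.
This determinant is linear in s: (48)s + (1200) = 0, so s = -25.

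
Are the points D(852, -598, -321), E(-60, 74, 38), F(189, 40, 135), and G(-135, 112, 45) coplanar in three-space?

A normal to the plane through D, E, F is n = DE × DF = (77390, 177855, -136320).
The plane has equation n·P = 3337710. For G: n·G = 3337710.
Equal, so G lies in the plane and all four are coplanar.

Yes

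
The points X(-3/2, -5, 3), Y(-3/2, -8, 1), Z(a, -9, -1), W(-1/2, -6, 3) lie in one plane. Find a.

-7/2

The points are coplanar iff XY · (XZ × XW) = 0.
Expanding, this is linear in a: (2)a + (7) = 0.
So a = -7/2.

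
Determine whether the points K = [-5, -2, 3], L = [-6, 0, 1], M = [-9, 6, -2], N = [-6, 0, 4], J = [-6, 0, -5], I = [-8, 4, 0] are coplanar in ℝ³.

The plane through K, L, M has normal n = KL × KM = (6, 3, 0) and equation n·P = -36.
Checking the remaining points: n·N = -36, n·J = -36, n·I = -36.
All equal -36, so all 6 points lie in one plane.

Yes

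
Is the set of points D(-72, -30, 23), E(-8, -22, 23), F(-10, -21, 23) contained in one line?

DE = (64, 8, 0), DF = (62, 9, 0).
Comparing components 1 and 2: (64)(9) − (8)(62) = 80 ≠ 0, so DE and DF are not parallel and the points are not collinear.

No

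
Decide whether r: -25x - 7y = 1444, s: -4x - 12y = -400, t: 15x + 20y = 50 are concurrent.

Yes

Lines aᵢx + bᵢy = cᵢ with pairwise distinct directions are concurrent exactly when det[aᵢ bᵢ cᵢ] = 0.
Here the determinant is 0.
It vanishes, so the lines are concurrent at (-74, 58).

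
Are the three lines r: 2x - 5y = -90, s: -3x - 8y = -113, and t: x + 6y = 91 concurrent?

Yes

The three lines meet at one point iff the augmented coefficient matrix [aᵢ bᵢ cᵢ] has rank < 3, i.e. its determinant vanishes.
Here the determinant is 0.
It vanishes, so the lines are concurrent at (-5, 16).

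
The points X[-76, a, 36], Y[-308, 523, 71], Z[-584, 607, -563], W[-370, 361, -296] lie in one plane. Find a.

The points are coplanar iff XY · (XZ × XW) = 0.
Expanding, this is linear in a: (61984)a + (309920) = 0.
So a = -5.

-5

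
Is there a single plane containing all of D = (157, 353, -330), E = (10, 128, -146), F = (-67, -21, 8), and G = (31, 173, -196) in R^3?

With D as base: DE = (-147, -225, 184), DF = (-224, -374, 338), DG = (-126, -180, 134).
DF × DG = (10724, -12572, -6804).
DE · (DF × DG) = 336.
Since 336 ≠ 0, the four points are not coplanar.

No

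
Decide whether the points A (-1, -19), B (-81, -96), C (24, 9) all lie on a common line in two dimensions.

AB = (-80, -77), AC = (25, 28).
Twice the signed area of △ABC is (-80)(28) − (-77)(25) = -315.
The area is nonzero, so the three points are not collinear.

No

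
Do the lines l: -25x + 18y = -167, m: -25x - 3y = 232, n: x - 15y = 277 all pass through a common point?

Lines aᵢx + bᵢy = cᵢ with pairwise distinct directions are concurrent exactly when det[aᵢ bᵢ cᵢ] = 0.
Here the determinant is -525.
Nonzero, so no common point exists.

No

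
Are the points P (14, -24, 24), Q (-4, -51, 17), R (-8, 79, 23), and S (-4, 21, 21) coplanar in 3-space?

Yes

With P as base: PQ = (-18, -27, -7), PR = (-22, 103, -1), PS = (-18, 45, -3).
PR × PS = (-264, -48, 864).
PQ · (PR × PS) = 0.
The scalar triple product vanishes, so the four points are coplanar.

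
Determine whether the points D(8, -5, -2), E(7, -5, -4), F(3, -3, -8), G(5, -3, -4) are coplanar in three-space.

A normal to the plane through D, E, F is n = DE × DF = (4, 4, -2).
The plane has equation n·P = 16. For G: n·G = 16.
Equal, so G lies in the plane and all four are coplanar.

Yes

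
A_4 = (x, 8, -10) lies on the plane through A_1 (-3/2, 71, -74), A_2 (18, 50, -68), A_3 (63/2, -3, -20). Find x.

7

A normal to the plane is n = A_1A_2 × A_1A_3 = (-690, -855, -750).
A_4 lies in the plane iff n · A_1A_4 = 0.
This gives (-690)x + (4830) = 0, so x = 7.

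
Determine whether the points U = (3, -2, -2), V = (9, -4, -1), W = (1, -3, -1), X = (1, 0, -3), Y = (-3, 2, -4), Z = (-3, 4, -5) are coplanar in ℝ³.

No

The plane through U, V, W has normal n = UV × UW = (-1, -8, -10) and equation n·P = 33.
Checking the remaining points: n·X = 29, n·Y = 27, n·Z = 21.
Since n·X = 29 ≠ 33, X is off the plane and the points are not all coplanar.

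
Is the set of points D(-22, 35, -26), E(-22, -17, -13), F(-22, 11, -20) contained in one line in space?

Yes

DE = (0, -52, 13), DF = (0, -24, 6).
Each component of DF is 6/13 times the corresponding component of DE, so DF = 6/13·DE and the points are collinear.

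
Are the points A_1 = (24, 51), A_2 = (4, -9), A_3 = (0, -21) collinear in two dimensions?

Yes

A_1A_2 = (-20, -60), A_1A_3 = (-24, -72).
Checking proportionality: A_1A_3 = 6/5·A_1A_2, so the vectors are parallel and the points are collinear.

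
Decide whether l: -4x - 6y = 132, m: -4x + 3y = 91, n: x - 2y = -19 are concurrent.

Lines aᵢx + bᵢy = cᵢ with pairwise distinct directions are concurrent exactly when det[aᵢ bᵢ cᵢ] = 0.
Here the determinant is 70.
Nonzero, so no common point exists.

No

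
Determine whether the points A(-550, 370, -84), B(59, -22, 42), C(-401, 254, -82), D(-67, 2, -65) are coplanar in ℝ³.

No

A normal to the plane through A, B, C is n = AB × AC = (13832, 17556, -12236).
The plane has equation n·P = -84056. For D: n·D = -96292.
-96292 ≠ -84056, so D is off the plane.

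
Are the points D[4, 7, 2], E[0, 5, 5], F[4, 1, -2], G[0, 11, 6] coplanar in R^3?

No

With D as base: DE = (-4, -2, 3), DF = (0, -6, -4), DG = (-4, 4, 4).
DF × DG = (-8, 16, -24).
DE · (DF × DG) = -72.
Since -72 ≠ 0, the four points are not coplanar.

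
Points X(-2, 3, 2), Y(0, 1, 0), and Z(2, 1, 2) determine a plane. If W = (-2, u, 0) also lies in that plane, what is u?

The plane through X, Y, Z has equation −4x − 8y + 4z = -8.
Substituting W: (-8)u + (8) = -8, so u = 2.

2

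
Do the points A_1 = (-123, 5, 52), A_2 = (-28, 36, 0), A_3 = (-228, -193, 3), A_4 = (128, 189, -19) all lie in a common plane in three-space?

Yes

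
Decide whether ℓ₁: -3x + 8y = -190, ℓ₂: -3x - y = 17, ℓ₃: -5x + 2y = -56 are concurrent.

Yes

The three lines meet at one point iff the augmented coefficient matrix [aᵢ bᵢ cᵢ] has rank < 3, i.e. its determinant vanishes.
Here the determinant is 0.
It vanishes, so the lines are concurrent at (2, -23).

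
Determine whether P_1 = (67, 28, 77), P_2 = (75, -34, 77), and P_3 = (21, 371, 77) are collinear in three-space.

No

P_1P_2 = (8, -62, 0), P_1P_3 = (-46, 343, 0).
Comparing components 1 and 2: (8)(343) − (-62)(-46) = -108 ≠ 0, so P_1P_2 and P_1P_3 are not parallel and the points are not collinear.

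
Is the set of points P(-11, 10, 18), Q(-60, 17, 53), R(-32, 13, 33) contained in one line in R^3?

PQ = (-49, 7, 35), PR = (-21, 3, 15).
PQ × PR = (0, 0, 0).
The cross product vanishes, so the three points are collinear.

Yes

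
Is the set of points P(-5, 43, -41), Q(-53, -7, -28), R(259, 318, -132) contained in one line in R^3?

PQ = (-48, -50, 13), PR = (264, 275, -91).
Comparing components 2 and 3: (-50)(-91) − (13)(275) = 975 ≠ 0, so PQ and PR are not parallel and the points are not collinear.

No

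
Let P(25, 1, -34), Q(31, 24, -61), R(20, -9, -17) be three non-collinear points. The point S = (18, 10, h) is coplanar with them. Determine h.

-24

A normal to the plane is n = PQ × PR = (121, 33, 55).
S lies in the plane iff n · PS = 0.
This gives (55)h + (1320) = 0, so h = -24.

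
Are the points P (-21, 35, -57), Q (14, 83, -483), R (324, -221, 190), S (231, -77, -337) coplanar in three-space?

No

With P as base: PQ = (35, 48, -426), PR = (345, -256, 247), PS = (252, -112, -280).
PR × PS = (99344, 158844, 25872).
PQ · (PR × PS) = 80080.
Since 80080 ≠ 0, the four points are not coplanar.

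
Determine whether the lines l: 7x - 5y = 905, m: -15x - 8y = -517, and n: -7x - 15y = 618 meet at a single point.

No

Intersecting l and m: solving the 2×2 system gives (x, y) = (75, -76).
Substitute into n: (-7)(75) + (-15)(-76) = 615.
But n requires 618 ≠ 615, so the three lines have no common point.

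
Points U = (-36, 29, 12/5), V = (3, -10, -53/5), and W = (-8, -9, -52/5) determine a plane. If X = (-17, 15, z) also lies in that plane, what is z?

-11/5

A normal to the plane is n = UV × UW = (26/5, 676/5, -390).
X lies in the plane iff n · UX = 0.
This gives (-390)z + (-858) = 0, so z = -11/5.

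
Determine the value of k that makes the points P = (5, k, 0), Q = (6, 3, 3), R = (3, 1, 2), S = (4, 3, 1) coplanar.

The points are coplanar iff PQ · (PR × PS) = 0.
Expanding, this is linear in k: (4)k + (-20) = 0.
So k = 5.

5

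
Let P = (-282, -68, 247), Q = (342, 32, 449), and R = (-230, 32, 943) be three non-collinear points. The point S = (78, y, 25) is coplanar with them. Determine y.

-56

Coplanarity requires PQ · (PR × PS) = 0.
PQ = (624, 100, 202), PR = (52, 100, 696); the triple product is linear in y with coefficient -423800 and constant term -23732800.
Setting it to zero: y = -56.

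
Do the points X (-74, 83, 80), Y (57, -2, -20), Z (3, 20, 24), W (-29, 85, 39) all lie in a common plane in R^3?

Yes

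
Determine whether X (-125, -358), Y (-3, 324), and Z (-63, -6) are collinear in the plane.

No

XY = (122, 682), XZ = (62, 352).
Twice the signed area of △XYZ is (122)(352) − (682)(62) = 660.
The area is nonzero, so the three points are not collinear.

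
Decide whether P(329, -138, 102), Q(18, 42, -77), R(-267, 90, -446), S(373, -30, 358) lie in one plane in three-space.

No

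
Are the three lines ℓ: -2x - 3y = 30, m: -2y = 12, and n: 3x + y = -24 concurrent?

Yes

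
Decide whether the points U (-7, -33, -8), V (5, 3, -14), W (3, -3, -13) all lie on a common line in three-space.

Yes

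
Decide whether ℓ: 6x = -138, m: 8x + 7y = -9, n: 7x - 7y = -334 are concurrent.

No

The three lines meet at one point iff the augmented coefficient matrix [aᵢ bᵢ cᵢ] has rank < 3, i.e. its determinant vanishes.
Here the determinant is 84.
Nonzero, so no common point exists.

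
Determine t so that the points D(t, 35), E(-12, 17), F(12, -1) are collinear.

-36

The three points are collinear iff det[DE; DF] = 0.
This determinant is linear in t: (18)t + (648) = 0, so t = -36.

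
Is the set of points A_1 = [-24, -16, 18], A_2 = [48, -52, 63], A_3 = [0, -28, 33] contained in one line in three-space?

Yes

A_1A_2 = (72, -36, 45), A_1A_3 = (24, -12, 15).
A_1A_2 × A_1A_3 = (0, 0, 0).
The cross product vanishes, so the three points are collinear.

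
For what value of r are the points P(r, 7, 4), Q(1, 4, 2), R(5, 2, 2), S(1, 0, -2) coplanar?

-1

Coplanarity ⇔ det[PQ; PR; PS] = 0.
Expanding, this is linear in r: (-8)r + (-8) = 0.
So r = -1.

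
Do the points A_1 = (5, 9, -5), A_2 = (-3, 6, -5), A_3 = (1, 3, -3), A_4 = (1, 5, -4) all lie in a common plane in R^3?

No

With A_1 as base: A_1A_2 = (-8, -3, 0), A_1A_3 = (-4, -6, 2), A_1A_4 = (-4, -4, 1).
A_1A_3 × A_1A_4 = (2, -4, -8).
A_1A_2 · (A_1A_3 × A_1A_4) = -4.
Since -4 ≠ 0, the four points are not coplanar.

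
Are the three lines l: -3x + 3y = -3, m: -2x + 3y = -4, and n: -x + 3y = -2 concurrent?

No

Intersecting l and m: solving the 2×2 system gives (x, y) = (-1, -2).
Substitute into n: (-1)(-1) + (3)(-2) = -5.
But n requires -2 ≠ -5, so the three lines have no common point.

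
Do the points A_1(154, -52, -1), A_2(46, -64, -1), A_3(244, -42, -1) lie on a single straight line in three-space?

Yes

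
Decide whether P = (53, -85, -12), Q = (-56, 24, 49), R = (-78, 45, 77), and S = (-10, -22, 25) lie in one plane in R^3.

No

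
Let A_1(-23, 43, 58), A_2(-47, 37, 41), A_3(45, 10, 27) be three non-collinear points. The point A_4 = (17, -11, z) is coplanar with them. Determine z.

-15

The plane through A_1, A_2, A_3 has equation −375x − 1900y + 1200z = -3475.
Substituting A_4: (1200)z + (14525) = -3475, so z = -15.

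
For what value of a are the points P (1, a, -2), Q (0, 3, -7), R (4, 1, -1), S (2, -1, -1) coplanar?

-1

Coplanarity ⇔ det[PQ; PR; PS] = 0.
Expanding, this is linear in a: (12)a + (12) = 0.
So a = -1.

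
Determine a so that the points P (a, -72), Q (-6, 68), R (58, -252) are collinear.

Collinearity: (P − Q) must be parallel to (R − Q) = (64, -320).
Cross-multiplying the components: (a − (-6))·(-320) = (-140)·(64).
Solving gives a = 22.

22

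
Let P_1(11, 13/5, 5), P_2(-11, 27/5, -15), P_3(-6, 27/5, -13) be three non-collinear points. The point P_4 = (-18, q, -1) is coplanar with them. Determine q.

Coplanarity requires P_1P_2 · (P_1P_3 × P_1P_4) = 0.
P_1P_2 = (-22, 14/5, -20), P_1P_3 = (-17, 14/5, -18); the triple product is linear in q with coefficient -56 and constant term 336/5.
Setting it to zero: q = 6/5.

6/5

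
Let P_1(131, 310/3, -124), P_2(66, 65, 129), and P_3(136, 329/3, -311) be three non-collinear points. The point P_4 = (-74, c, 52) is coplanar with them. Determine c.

The plane through P_1, P_2, P_3 has equation 5566x − 10890y − 220z = -368874.
Substituting P_4: (-10890)c + (-423324) = -368874, so c = -5.

-5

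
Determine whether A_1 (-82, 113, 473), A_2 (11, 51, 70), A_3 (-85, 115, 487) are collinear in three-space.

A_1A_2 = (93, -62, -403), A_1A_3 = (-3, 2, 14).
Comparing components 2 and 3: (-62)(14) − (-403)(2) = -62 ≠ 0, so A_1A_2 and A_1A_3 are not parallel and the points are not collinear.

No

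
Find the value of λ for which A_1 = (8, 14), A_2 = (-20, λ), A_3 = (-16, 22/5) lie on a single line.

14/5

Collinearity: (A_2 − A_1) must be parallel to (A_3 − A_1) = (-24, -48/5).
Cross-multiplying the components: (λ − 14)·(-24) = (-28)·(-48/5).
Solving gives λ = 14/5.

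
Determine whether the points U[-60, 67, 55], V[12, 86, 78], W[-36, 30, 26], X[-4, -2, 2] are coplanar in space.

Yes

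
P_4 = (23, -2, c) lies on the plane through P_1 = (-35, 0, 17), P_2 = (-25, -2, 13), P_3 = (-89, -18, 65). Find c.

-15

A normal to the plane is n = P_1P_2 × P_1P_3 = (-168, -264, -288).
P_4 lies in the plane iff n · P_1P_4 = 0.
This gives (-288)c + (-4320) = 0, so c = -15.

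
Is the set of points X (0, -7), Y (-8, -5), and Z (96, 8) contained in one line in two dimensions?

XY = (-8, 2), XZ = (96, 15).
det[XY; XZ] = (-8)(15) − (2)(96) = -312.
The determinant is nonzero, so they are not collinear.

No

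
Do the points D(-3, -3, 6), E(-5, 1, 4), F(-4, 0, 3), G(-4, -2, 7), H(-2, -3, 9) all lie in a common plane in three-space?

No

The plane through D, E, F has normal n = DE × DF = (-6, -4, -2) and equation n·P = 18.
Checking the remaining points: n·G = 18, n·H = 6.
Since n·H = 6 ≠ 18, H is off the plane and the points are not all coplanar.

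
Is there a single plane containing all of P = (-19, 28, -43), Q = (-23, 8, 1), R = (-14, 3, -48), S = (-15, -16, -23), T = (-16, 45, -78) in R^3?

Yes

The plane through P, Q, R has normal n = PQ × PR = (1200, 200, 200) and equation n·X = -25800.
Checking the remaining points: n·S = -25800, n·T = -25800.
All equal -25800, so all 5 points lie in one plane.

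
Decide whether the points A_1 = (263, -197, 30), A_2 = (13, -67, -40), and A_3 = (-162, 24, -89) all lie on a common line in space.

A_1A_2 = (-250, 130, -70), A_1A_3 = (-425, 221, -119).
Each component of A_1A_3 is 17/10 times the corresponding component of A_1A_2, so A_1A_3 = 17/10·A_1A_2 and the points are collinear.

Yes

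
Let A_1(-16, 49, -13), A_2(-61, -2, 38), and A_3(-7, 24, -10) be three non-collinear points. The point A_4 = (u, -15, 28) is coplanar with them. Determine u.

Coplanarity requires A_1A_2 · (A_1A_3 × A_1A_4) = 0.
A_1A_2 = (-45, -51, 51), A_1A_3 = (9, -25, 3); the triple product is linear in u with coefficient 1122 and constant term 44880.
Setting it to zero: u = -40.

-40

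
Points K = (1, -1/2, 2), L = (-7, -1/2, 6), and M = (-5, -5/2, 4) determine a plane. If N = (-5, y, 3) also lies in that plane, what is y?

The plane through K, L, M has equation 8x − 8y + 16z = 44.
Substituting N: (-8)y + (8) = 44, so y = -9/2.

-9/2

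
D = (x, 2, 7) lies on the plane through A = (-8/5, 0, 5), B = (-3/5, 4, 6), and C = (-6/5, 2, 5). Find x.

Coplanarity requires AB · (AC × AD) = 0.
AB = (1, 4, 1), AC = (2/5, 2, 0); the triple product is linear in x with coefficient -2 and constant term -8/5.
Setting it to zero: x = -4/5.

-4/5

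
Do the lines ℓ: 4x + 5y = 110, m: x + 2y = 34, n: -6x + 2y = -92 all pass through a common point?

Lines aᵢx + bᵢy = cᵢ with pairwise distinct directions are concurrent exactly when det[aᵢ bᵢ cᵢ] = 0.
Here the determinant is -28.
Nonzero, so no common point exists.

No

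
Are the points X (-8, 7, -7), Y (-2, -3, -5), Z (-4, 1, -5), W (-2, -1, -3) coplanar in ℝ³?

Yes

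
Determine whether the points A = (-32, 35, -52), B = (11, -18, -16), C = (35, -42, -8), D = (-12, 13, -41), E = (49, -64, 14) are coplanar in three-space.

Yes

The plane through A, B, C has normal n = AB × AC = (440, 520, 240) and equation n·P = -8360.
Checking the remaining points: n·D = -8360, n·E = -8360.
All equal -8360, so all 5 points lie in one plane.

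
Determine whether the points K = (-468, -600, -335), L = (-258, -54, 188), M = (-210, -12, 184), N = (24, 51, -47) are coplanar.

Yes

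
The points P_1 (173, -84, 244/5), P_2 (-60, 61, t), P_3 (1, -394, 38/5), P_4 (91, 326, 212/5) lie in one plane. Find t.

Coplanarity ⇔ det[P_1P_2; P_1P_3; P_1P_4] = 0.
Expanding, this is linear in t: (-95940)t + (614016) = 0.
So t = 32/5.

32/5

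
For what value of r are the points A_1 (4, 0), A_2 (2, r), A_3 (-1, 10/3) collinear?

4/3

The three points are collinear iff det[A_1A_2; A_1A_3] = 0.
This determinant is linear in r: (5)r + (-20/3) = 0, so r = 4/3.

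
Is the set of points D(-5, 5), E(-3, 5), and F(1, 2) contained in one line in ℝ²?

DE = (2, 0), DF = (6, -3).
det[DE; DF] = (2)(-3) − (0)(6) = -6.
The determinant is nonzero, so they are not collinear.

No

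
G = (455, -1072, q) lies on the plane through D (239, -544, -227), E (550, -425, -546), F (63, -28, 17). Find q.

The plane through D, E, F has equation 193640x − 19740y + 181420z = 15836180.
Substituting G: (181420)q + (109267480) = 15836180, so q = -515.

-515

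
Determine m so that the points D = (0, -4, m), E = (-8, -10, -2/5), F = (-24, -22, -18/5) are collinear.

6/5

Direction EF = (-16, -12, -16/5). From the x-coordinate of D, the parameter along the line is τ = (0 − (-8))/(-16) = -1/2.
Then m = (-2/5) + (-1/2)·(-16/5) = 6/5.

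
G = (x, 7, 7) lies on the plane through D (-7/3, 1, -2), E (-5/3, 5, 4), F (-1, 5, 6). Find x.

Coplanarity requires DE · (DF × DG) = 0.
DE = (2/3, 4, 6), DF = (4/3, 4, 8); the triple product is linear in x with coefficient 8 and constant term 32/3.
Setting it to zero: x = -4/3.

-4/3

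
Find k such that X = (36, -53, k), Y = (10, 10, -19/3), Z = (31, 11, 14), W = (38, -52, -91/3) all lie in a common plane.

The points are coplanar iff XY · (XZ × XW) = 0.
Expanding, this is linear in k: (1330)k + (43890) = 0.
So k = -33.

-33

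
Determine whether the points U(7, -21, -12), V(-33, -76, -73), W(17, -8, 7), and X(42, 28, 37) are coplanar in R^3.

A normal to the plane through U, V, W is n = UV × UW = (-252, 150, 30).
The plane has equation n·P = -5274. For X: n·X = -5274.
Equal, so X lies in the plane and all four are coplanar.

Yes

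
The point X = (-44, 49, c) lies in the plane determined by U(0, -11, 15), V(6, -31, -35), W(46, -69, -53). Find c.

95

The plane through U, V, W has equation −1540x − 1892y + 572z = 29392.
Substituting X: (572)c + (-24948) = 29392, so c = 95.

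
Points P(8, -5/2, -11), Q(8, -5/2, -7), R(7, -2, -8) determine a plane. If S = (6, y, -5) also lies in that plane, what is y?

Coplanarity requires PQ · (PR × PS) = 0.
PQ = (0, 0, 4), PR = (-1, 1/2, 3); the triple product is linear in y with coefficient -4 and constant term -6.
Setting it to zero: y = -3/2.

-3/2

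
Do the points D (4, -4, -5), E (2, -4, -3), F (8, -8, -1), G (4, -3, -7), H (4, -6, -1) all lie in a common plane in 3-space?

Yes

The plane through D, E, F has normal n = DE × DF = (8, 16, 8) and equation n·P = -72.
Checking the remaining points: n·G = -72, n·H = -72.
All equal -72, so all 5 points lie in one plane.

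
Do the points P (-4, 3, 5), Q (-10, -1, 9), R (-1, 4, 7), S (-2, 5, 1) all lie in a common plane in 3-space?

The four points are coplanar iff the 3×3 determinant with rows PQ, PR, PS is zero.
Rows: (-6, -4, 4), (3, 1, 2), (2, 2, -4).
Expanding along the first row: (-6)(-8) − (-4)(-16) + (4)(4) = 0.
Zero determinant ⇒ coplanar.

Yes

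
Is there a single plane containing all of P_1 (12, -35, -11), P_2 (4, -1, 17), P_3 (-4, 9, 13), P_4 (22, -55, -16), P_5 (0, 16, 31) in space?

Yes

The plane through P_1, P_2, P_3 has normal n = P_1P_2 × P_1P_3 = (-416, -256, 192) and equation n·P = 1856.
Checking the remaining points: n·P_4 = 1856, n·P_5 = 1856.
All equal 1856, so all 5 points lie in one plane.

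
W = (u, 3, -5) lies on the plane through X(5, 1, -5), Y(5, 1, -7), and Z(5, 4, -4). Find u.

5

The plane through X, Y, Z has equation 6x = 30.
Substituting W: (6)u + (0) = 30, so u = 5.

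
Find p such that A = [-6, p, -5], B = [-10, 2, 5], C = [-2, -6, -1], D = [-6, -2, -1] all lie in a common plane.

-2

Coplanarity ⇔ det[AB; AC; AD] = 0.
Expanding, this is linear in p: (-24)p + (-48) = 0.
So p = -2.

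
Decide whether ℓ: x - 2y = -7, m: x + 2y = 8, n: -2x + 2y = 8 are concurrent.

The three lines meet at one point iff the augmented coefficient matrix [aᵢ bᵢ cᵢ] has rank < 3, i.e. its determinant vanishes.
Here the determinant is 6.
Nonzero, so no common point exists.

No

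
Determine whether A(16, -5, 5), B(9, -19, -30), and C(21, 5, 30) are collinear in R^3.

Yes

AB = (-7, -14, -35), AC = (5, 10, 25).
AB × AC = (0, 0, 0).
The cross product vanishes, so the three points are collinear.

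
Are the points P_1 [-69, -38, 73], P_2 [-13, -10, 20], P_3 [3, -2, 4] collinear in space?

P_1P_2 = (56, 28, -53), P_1P_3 = (72, 36, -69).
P_1P_2 × P_1P_3 = (-24, 48, 0).
The cross product is nonzero, so the points do not lie on one line.

No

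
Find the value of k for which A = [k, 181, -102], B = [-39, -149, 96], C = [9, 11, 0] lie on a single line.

60

Collinearity requires AB × AC = 0; each component is linear in k.
The y-component gives (-96)k + (5760) = 0, so k = 60.
The remaining components then also vanish.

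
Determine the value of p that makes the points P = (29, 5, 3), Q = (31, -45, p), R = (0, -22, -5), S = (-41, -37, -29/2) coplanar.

-1/2

Normal to plane PRS: n = (273/2, 105/2, -672); plane equation n·X = 2205.
Requiring n·Q = 2205: (-672)p + (1869) = 2205.
So p = -1/2.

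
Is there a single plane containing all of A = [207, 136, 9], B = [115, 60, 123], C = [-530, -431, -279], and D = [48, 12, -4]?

The four points are coplanar iff the 3×3 determinant with rows AB, AC, AD is zero.
Rows: (-92, -76, 114), (-737, -567, -288), (-159, -124, -13).
Expanding along the first row: (-92)(-28341) − (-76)(-36211) + (114)(1235) = -3874.
Nonzero ⇒ not coplanar.

No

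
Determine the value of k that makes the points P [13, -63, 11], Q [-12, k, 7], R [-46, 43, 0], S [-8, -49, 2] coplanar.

-15

Normal to plane PRS: n = (-800, -300, 1400); plane equation n·X = 23900.
Requiring n·Q = 23900: (-300)k + (19400) = 23900.
So k = -15.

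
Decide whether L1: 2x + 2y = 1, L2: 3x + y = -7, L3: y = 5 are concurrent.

No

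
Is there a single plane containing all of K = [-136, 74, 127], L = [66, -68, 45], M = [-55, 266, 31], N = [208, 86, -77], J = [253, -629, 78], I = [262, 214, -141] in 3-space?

The plane through K, L, M has normal n = KL × KM = (29376, 12750, 50286) and equation n·P = 3334686.
Checking the remaining points: n·N = 3334686, n·J = 3334686, n·I = 3334686.
All equal 3334686, so all 6 points lie in one plane.

Yes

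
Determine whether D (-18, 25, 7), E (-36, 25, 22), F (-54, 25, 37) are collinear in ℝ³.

Yes

DE = (-18, 0, 15), DF = (-36, 0, 30).
DE × DF = (0, 0, 0).
The cross product vanishes, so the three points are collinear.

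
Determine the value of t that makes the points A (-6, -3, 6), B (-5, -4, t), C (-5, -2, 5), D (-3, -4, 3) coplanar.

The points are coplanar iff AB · (AC × AD) = 0.
Expanding, this is linear in t: (-4)t + (20) = 0.
So t = 5.

5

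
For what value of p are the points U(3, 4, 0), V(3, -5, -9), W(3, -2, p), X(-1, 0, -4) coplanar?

Normal to plane UVX: n = (0, 36, -36); plane equation n·P = 144.
Requiring n·W = 144: (-36)p + (-72) = 144.
So p = -6.

-6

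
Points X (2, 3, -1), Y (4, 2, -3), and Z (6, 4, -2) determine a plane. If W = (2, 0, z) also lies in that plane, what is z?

-4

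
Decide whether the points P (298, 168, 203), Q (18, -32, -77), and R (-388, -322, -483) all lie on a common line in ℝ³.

Yes

PQ = (-280, -200, -280), PR = (-686, -490, -686).
Each component of PR is 49/20 times the corresponding component of PQ, so PR = 49/20·PQ and the points are collinear.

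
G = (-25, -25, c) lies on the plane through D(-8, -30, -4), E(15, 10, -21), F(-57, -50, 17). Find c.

Coplanarity requires DE · (DF × DG) = 0.
DE = (23, 40, -17), DF = (-49, -20, 21); the triple product is linear in c with coefficient 1500 and constant term -750.
Setting it to zero: c = 1/2.

1/2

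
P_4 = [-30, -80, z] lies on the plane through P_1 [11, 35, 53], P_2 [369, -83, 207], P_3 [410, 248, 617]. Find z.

-111

The plane through P_1, P_2, P_3 has equation −99354x − 140466y + 123336z = 527604.
Substituting P_4: (123336)z + (14217900) = 527604, so z = -111.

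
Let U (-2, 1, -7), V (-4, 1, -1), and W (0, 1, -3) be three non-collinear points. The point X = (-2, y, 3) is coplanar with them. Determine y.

A normal to the plane is n = UV × UW = (0, 20, 0).
X lies in the plane iff n · UX = 0.
This gives (20)y + (-20) = 0, so y = 1.

1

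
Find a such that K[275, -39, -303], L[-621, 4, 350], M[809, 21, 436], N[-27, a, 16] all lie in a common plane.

Normal to plane KLM: n = (-7403, 1010846, -76722); plane equation n·P = -18212053.
Requiring n·N = -18212053: (1010846)a + (-1027671) = -18212053.
So a = -17.

-17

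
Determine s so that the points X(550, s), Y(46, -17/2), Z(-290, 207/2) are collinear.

-353/2

The three points are collinear iff det[XY; XZ] = 0.
This determinant is linear in s: (-336)s + (-59304) = 0, so s = -353/2.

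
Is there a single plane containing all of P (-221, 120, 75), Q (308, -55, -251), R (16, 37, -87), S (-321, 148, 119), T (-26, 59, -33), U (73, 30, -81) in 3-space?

Yes

The plane through P, Q, R has normal n = PQ × PR = (1292, 8436, -2432) and equation n·X = 544388.
Checking the remaining points: n·S = 544388, n·T = 544388, n·U = 544388.
All equal 544388, so all 6 points lie in one plane.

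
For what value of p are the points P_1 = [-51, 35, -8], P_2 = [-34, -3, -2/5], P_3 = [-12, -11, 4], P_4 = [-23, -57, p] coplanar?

The points are coplanar iff P_1P_2 · (P_1P_3 × P_1P_4) = 0.
Expanding, this is linear in p: (700)p + (-5880) = 0.
So p = 42/5.

42/5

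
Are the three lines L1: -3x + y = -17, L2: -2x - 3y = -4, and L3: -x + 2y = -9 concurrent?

Yes

Intersecting L1 and L2: solving the 2×2 system gives (x, y) = (5, -2).
Substitute into L3: (-1)(5) + (2)(-2) = -9.
This equals -9, so (5, -2) lies on all three lines and they are concurrent.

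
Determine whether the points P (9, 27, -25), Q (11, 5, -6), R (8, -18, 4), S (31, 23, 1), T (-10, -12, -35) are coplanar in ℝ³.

The plane through P, Q, R has normal n = PQ × PR = (217, -77, -112) and equation n·X = 2674.
Checking the remaining points: n·S = 4844, n·T = 2674.
Since n·S = 4844 ≠ 2674, S is off the plane and the points are not all coplanar.

No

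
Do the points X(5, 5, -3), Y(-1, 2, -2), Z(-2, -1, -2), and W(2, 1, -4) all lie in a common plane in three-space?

No

With X as base: XY = (-6, -3, 1), XZ = (-7, -6, 1), XW = (-3, -4, -1).
XZ × XW = (10, -10, 10).
XY · (XZ × XW) = -20.
Since -20 ≠ 0, the four points are not coplanar.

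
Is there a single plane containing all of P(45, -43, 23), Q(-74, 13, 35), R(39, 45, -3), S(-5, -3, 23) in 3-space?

No

A normal to the plane through P, Q, R is n = PQ × PR = (-2512, -3166, -10136).
The plane has equation n·X = -210030. For S: n·S = -211070.
-211070 ≠ -210030, so S is off the plane.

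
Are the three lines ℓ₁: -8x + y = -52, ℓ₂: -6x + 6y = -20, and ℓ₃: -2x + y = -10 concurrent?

Intersecting ℓ₁ and ℓ₂: solving the 2×2 system gives (x, y) = (146/21, 76/21).
Substitute into ℓ₃: (-2)(146/21) + (1)(76/21) = -72/7.
But ℓ₃ requires -10 ≠ -72/7, so the three lines have no common point.

No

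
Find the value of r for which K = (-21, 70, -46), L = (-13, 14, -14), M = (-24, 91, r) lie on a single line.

-58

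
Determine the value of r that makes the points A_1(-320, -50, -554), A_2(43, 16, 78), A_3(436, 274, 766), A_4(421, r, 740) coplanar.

The points are coplanar iff A_1A_2 · (A_1A_3 × A_1A_4) = 0.
Expanding, this is linear in r: (-1368)r + (378936) = 0.
So r = 277.

277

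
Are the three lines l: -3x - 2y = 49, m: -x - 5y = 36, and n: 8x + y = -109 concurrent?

No

Intersecting l and m: solving the 2×2 system gives (x, y) = (-173/13, -59/13).
Substitute into n: (8)(-173/13) + (1)(-59/13) = -111.
But n requires -109 ≠ -111, so the three lines have no common point.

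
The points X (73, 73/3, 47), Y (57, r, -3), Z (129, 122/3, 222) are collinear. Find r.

59/3

Direction XZ = (56, 49/3, 175). From the x-coordinate of Y, the parameter along the line is τ = (57 − 73)/56 = -2/7.
Then r = 73/3 + (-2/7)·(49/3) = 59/3.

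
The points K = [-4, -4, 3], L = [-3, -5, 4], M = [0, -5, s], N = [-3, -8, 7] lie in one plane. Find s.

Normal to plane KLN: n = (0, -3, -3); plane equation n·P = 3.
Requiring n·M = 3: (-3)s + (15) = 3.
So s = 4.

4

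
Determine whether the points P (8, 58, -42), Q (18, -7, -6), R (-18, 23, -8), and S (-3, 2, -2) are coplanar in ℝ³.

No

A normal to the plane through P, Q, R is n = PQ × PR = (-950, -1276, -2040).
The plane has equation n·X = 4072. For S: n·S = 4378.
4378 ≠ 4072, so S is off the plane.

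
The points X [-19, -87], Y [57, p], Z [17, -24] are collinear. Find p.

46

The three points are collinear iff det[XY; XZ] = 0.
This determinant is linear in p: (-36)p + (1656) = 0, so p = 46.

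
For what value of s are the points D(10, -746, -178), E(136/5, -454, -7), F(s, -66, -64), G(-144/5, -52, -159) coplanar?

-42/5

Coplanarity ⇔ det[DE; DF; DG] = 0.
Expanding, this is linear in s: (113126)s + (4751292/5) = 0.
So s = -42/5.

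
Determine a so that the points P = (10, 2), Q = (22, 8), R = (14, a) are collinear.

Collinearity: (R − P) must be parallel to (Q − P) = (12, 6).
Cross-multiplying the components: (a − 2)·(12) = (4)·(6).
Solving gives a = 4.

4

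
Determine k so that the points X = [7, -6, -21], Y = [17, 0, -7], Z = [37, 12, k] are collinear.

21

Collinearity requires XY × XZ = 0; each component is linear in k.
The x-component gives (6)k + (-126) = 0, so k = 21.
The remaining components then also vanish.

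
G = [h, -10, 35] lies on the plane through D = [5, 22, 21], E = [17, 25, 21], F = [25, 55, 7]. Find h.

-11

Coplanarity requires DE · (DF × DG) = 0.
DE = (12, 3, 0), DF = (20, 33, -14); the triple product is linear in h with coefficient -42 and constant term -462.
Setting it to zero: h = -11.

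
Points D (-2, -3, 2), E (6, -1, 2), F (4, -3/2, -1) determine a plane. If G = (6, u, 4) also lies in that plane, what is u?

-1

A normal to the plane is n = DE × DF = (-6, 24, 0).
G lies in the plane iff n · DG = 0.
This gives (24)u + (24) = 0, so u = -1.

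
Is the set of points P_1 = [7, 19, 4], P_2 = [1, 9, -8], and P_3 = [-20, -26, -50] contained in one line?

Yes

P_1P_2 = (-6, -10, -12), P_1P_3 = (-27, -45, -54).
Each component of P_1P_3 is 9/2 times the corresponding component of P_1P_2, so P_1P_3 = 9/2·P_1P_2 and the points are collinear.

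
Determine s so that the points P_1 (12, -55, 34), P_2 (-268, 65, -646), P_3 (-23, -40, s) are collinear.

-51

Direction P_1P_2 = (-280, 120, -680). From the x-coordinate of P_3, the parameter along the line is τ = (-23 − 12)/(-280) = 1/8.
Then s = 34 + 1/8·(-680) = -51.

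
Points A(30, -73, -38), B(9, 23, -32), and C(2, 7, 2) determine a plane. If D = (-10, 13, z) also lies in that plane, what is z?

38

Coplanarity requires AB · (AC × AD) = 0.
AB = (-21, 96, 6), AC = (-28, 80, 40); the triple product is linear in z with coefficient 1008 and constant term -38304.
Setting it to zero: z = 38.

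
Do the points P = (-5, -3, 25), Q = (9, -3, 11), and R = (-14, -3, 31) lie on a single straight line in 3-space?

No

PQ = (14, 0, -14), PR = (-9, 0, 6).
PQ × PR = (0, 42, 0).
The cross product is nonzero, so the points do not lie on one line.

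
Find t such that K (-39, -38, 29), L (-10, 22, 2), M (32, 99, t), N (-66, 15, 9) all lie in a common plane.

Normal to plane KLN: n = (231, 1309, 3157); plane equation n·P = 32802.
Requiring n·M = 32802: (3157)t + (136983) = 32802.
So t = -33.

-33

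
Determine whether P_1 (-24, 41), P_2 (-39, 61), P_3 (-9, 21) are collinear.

P_1P_2 = (-15, 20), P_1P_3 = (15, -20).
Checking proportionality: P_1P_3 = -1·P_1P_2, so the vectors are parallel and the points are collinear.

Yes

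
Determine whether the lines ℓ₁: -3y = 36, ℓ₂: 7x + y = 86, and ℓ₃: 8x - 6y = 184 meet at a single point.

Intersecting ℓ₁ and ℓ₂: solving the 2×2 system gives (x, y) = (14, -12).
Substitute into ℓ₃: (8)(14) + (-6)(-12) = 184.
This equals 184, so (14, -12) lies on all three lines and they are concurrent.

Yes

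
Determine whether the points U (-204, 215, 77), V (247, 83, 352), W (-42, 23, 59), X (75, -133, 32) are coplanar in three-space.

Yes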